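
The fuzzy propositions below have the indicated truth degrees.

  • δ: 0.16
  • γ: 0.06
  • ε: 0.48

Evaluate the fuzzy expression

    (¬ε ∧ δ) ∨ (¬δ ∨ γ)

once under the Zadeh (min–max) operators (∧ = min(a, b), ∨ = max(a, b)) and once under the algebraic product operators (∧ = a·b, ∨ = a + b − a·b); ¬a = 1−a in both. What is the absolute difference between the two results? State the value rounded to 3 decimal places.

Under Zadeh (min–max):
  ¬ε = 1 − 0.48 = 0.52
  ¬ε ∧ δ = min(a, b) on (0.52, 0.16) = 0.16
  ¬δ = 1 − 0.16 = 0.84
  ¬δ ∨ γ = max(a, b) on (0.84, 0.06) = 0.84
  (¬ε ∧ δ) ∨ (¬δ ∨ γ) = max(a, b) on (0.16, 0.84) = 0.84
  → value = 0.8400
Under algebraic product:
  ¬ε = 1 − 0.4800 = 0.5200
  ¬ε ∧ δ = a·b on (0.5200, 0.1600) = 0.0832
  ¬δ = 1 − 0.1600 = 0.8400
  ¬δ ∨ γ = a + b − a·b on (0.8400, 0.0600) = 0.8496
  (¬ε ∧ δ) ∨ (¬δ ∨ γ) = a + b − a·b on (0.0832, 0.8496) = 0.8621
  → value = 0.8621
|0.8400 − 0.8621| = 0.022

0.022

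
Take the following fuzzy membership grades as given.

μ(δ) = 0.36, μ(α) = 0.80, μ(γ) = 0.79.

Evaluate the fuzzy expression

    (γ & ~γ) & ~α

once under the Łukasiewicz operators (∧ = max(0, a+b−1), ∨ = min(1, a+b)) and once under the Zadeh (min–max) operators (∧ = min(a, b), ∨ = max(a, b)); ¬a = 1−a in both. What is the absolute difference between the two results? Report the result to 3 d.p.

Under Łukasiewicz:
  ~γ = 1 − 0.79 = 0.21
  γ & ~γ = max(0, a+b−1) on (0.79, 0.21) = 0.00
  ~α = 1 − 0.80 = 0.20
  (γ & ~γ) & ~α = max(0, a+b−1) on (0.00, 0.20) = 0.00
  → value = 0.0000
Under Zadeh (min–max):
  ~γ = 1 − 0.79 = 0.21
  γ & ~γ = min(a, b) on (0.79, 0.21) = 0.21
  ~α = 1 − 0.80 = 0.20
  (γ & ~γ) & ~α = min(a, b) on (0.21, 0.20) = 0.20
  → value = 0.2000
|0.0000 − 0.2000| = 0.200

0.200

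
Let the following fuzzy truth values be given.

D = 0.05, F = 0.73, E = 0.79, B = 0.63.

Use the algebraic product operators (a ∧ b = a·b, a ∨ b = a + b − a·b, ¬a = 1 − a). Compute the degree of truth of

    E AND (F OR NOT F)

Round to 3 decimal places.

NOT F = 1 − 0.7300 = 0.2700
F OR NOT F = a + b − a·b on (0.7300, 0.2700) = 0.8029
E AND (F OR NOT F) = a·b on (0.7900, 0.8029) = 0.6343

0.634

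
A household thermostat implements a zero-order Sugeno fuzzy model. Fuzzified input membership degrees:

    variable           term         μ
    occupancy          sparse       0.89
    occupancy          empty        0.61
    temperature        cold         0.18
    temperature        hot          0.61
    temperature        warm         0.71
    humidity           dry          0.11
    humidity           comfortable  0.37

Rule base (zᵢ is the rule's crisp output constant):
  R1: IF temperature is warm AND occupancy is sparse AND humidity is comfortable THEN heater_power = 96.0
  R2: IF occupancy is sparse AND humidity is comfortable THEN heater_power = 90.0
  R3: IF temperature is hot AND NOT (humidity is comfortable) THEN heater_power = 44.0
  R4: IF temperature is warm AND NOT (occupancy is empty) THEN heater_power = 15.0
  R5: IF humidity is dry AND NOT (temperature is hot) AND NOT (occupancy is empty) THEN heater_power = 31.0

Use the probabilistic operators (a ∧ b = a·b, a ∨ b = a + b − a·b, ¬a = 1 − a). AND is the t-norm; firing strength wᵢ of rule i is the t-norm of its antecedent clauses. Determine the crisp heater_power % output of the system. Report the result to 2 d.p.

59.36

R1 (z=96.0): warm=0.71, sparse=0.89, comfortable=0.37; AND[a·b] → w = 0.2338
R2 (z=90.0): sparse=0.89, comfortable=0.37; AND[a·b] → w = 0.3293
R3 (z=44.0): hot=0.61, ¬comfortable=1−0.37=0.63; AND[a·b] → w = 0.3843
R4 (z=15.0): warm=0.71, ¬empty=1−0.61=0.39; AND[a·b] → w = 0.2769
R5 (z=31.0): dry=0.11, ¬hot=1−0.61=0.39, ¬empty=1−0.61=0.39; AND[a·b] → w = 0.0167
Weighted average = (0.2338·96.0 + 0.3293·90.0 + 0.3843·44.0 + 0.2769·15.0 + 0.0167·31.0) / (0.2338 + 0.3293 + 0.3843 + 0.2769 + 0.0167)
  = 73.6634 / 1.2410 = 59.36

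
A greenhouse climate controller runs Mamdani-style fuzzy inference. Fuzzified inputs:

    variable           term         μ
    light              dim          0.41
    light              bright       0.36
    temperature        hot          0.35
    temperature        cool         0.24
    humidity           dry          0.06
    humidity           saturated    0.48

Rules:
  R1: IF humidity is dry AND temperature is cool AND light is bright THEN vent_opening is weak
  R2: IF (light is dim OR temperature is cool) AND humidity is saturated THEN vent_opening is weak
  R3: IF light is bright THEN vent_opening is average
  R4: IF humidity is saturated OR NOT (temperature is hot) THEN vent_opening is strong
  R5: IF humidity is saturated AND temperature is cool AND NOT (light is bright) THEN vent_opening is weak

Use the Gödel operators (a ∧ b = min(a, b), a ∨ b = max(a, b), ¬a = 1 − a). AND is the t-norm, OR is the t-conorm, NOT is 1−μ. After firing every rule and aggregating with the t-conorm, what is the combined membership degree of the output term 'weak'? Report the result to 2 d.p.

0.41

R1: dry=0.06, cool=0.24, bright=0.36; AND[min(a, b)] → w = 0.06
R2: (dim=0.41 OR cool=0.24) = 0.41; AND[min(a, b)] with saturated=0.48 → w = 0.41
R3: bright=0.36 → w = 0.36
R4: saturated=0.48, ¬hot=1−0.35=0.65; OR[max(a, b)] → w = 0.65
R5: saturated=0.48, cool=0.24, ¬bright=1−0.36=0.64; AND[min(a, b)] → w = 0.24
Rules with consequent 'weak': {R1, R2, R5} → strengths 0.06, 0.41, 0.24
Aggregate via t-conorm [max(a, b)]: 0.41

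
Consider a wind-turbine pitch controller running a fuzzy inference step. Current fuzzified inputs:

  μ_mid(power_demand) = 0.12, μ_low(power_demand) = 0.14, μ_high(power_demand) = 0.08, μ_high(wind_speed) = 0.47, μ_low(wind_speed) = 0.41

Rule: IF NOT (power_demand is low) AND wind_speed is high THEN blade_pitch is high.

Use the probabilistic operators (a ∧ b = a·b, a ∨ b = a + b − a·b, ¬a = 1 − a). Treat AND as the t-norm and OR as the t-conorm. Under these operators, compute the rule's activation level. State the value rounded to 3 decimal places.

firing strength: ¬low=1−0.14=0.86, high=0.47; AND[a·b] → w = 0.4042

0.404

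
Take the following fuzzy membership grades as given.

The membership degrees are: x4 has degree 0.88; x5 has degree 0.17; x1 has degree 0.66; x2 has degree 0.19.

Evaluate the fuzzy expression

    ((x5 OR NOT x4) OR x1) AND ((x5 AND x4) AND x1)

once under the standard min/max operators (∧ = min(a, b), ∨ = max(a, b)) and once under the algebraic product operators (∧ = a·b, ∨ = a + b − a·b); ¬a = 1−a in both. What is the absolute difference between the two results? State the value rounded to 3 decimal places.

Under standard min/max:
  NOT x4 = 1 − 0.88 = 0.12
  x5 OR NOT x4 = max(a, b) on (0.17, 0.12) = 0.17
  (x5 OR NOT x4) OR x1 = max(a, b) on (0.17, 0.66) = 0.66
  x5 AND x4 = min(a, b) on (0.17, 0.88) = 0.17
  (x5 AND x4) AND x1 = min(a, b) on (0.17, 0.66) = 0.17
  ((x5 OR NOT x4) OR x1) AND ((x5 AND x4) AND x1) = min(a, b) on (0.66, 0.17) = 0.17
  → value = 0.1700
Under algebraic product:
  NOT x4 = 1 − 0.8800 = 0.1200
  x5 OR NOT x4 = a + b − a·b on (0.1700, 0.1200) = 0.2696
  (x5 OR NOT x4) OR x1 = a + b − a·b on (0.2696, 0.6600) = 0.7517
  x5 AND x4 = a·b on (0.1700, 0.8800) = 0.1496
  (x5 AND x4) AND x1 = a·b on (0.1496, 0.6600) = 0.0987
  ((x5 OR NOT x4) OR x1) AND ((x5 AND x4) AND x1) = a·b on (0.7517, 0.0987) = 0.0742
  → value = 0.0742
|0.1700 − 0.0742| = 0.096

0.096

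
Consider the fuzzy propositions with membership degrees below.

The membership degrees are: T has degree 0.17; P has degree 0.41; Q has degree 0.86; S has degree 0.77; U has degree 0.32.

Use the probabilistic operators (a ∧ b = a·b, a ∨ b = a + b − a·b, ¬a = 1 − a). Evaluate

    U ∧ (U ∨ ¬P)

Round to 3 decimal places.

¬P = 1 − 0.4100 = 0.5900
U ∨ ¬P = a + b − a·b on (0.3200, 0.5900) = 0.7212
U ∧ (U ∨ ¬P) = a·b on (0.3200, 0.7212) = 0.2308

0.231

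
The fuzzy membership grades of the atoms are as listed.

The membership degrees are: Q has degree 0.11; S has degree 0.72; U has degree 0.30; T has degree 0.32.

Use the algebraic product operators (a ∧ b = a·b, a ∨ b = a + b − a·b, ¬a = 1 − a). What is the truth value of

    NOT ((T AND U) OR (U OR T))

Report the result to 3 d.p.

T AND U = a·b on (0.3200, 0.3000) = 0.0960
U OR T = a + b − a·b on (0.3000, 0.3200) = 0.5240
(T AND U) OR (U OR T) = a + b − a·b on (0.0960, 0.5240) = 0.5697
NOT ((T AND U) OR (U OR T)) = 1 − 0.5697 = 0.4303

0.430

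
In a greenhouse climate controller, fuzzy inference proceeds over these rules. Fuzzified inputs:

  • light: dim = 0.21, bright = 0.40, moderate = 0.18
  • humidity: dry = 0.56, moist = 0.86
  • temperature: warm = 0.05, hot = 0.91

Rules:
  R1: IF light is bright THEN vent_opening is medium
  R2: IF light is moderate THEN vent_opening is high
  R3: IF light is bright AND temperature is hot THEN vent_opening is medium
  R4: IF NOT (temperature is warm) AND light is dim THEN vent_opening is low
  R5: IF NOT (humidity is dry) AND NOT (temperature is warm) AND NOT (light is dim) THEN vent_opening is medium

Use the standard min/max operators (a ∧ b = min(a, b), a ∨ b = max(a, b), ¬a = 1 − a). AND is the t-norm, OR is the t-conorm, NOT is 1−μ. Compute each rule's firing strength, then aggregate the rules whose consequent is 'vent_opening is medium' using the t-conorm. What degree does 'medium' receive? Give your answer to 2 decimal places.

0.44

R1: bright=0.40 → w = 0.40
R2: moderate=0.18 → w = 0.18
R3: bright=0.40, hot=0.91; AND[min(a, b)] → w = 0.40
R4: ¬warm=1−0.05=0.95, dim=0.21; AND[min(a, b)] → w = 0.21
R5: ¬dry=1−0.56=0.44, ¬warm=1−0.05=0.95, ¬dim=1−0.21=0.79; AND[min(a, b)] → w = 0.44
Rules with consequent 'medium': {R1, R3, R5} → strengths 0.40, 0.40, 0.44
Aggregate via t-conorm [max(a, b)]: 0.44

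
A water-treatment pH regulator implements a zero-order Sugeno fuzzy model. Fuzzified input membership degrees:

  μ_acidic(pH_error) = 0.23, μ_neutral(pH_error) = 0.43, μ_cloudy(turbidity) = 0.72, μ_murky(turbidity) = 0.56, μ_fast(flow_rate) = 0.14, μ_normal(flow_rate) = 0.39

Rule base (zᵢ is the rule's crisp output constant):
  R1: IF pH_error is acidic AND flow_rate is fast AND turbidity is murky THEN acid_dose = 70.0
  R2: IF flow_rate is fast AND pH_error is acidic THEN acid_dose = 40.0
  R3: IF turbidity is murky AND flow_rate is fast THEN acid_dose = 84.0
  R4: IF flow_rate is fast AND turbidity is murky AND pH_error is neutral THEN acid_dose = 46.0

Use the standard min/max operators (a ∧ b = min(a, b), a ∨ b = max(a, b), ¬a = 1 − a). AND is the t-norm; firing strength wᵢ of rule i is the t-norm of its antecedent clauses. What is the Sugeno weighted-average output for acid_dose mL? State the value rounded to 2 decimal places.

R1 (z=70.0): acidic=0.23, fast=0.14, murky=0.56; AND[min(a, b)] → w = 0.14
R2 (z=40.0): fast=0.14, acidic=0.23; AND[min(a, b)] → w = 0.14
R3 (z=84.0): murky=0.56, fast=0.14; AND[min(a, b)] → w = 0.14
R4 (z=46.0): fast=0.14, murky=0.56, neutral=0.43; AND[min(a, b)] → w = 0.14
Weighted average = (0.14·70.0 + 0.14·40.0 + 0.14·84.0 + 0.14·46.0) / (0.14 + 0.14 + 0.14 + 0.14)
  = 33.6000 / 0.5600 = 60.00

60.00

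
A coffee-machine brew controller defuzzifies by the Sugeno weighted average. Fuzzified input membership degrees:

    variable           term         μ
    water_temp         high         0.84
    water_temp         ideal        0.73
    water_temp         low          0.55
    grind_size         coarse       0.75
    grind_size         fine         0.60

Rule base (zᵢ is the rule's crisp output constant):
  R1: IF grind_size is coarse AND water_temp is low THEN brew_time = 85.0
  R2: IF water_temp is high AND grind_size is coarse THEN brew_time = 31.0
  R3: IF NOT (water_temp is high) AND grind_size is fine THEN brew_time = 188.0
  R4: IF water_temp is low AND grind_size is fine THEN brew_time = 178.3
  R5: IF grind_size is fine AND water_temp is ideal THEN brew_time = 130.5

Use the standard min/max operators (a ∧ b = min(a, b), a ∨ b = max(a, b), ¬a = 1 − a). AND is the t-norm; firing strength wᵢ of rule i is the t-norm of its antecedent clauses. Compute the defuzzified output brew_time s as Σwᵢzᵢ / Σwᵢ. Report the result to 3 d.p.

105.918

R1 (z=85.0): coarse=0.75, low=0.55; AND[min(a, b)] → w = 0.55
R2 (z=31.0): high=0.84, coarse=0.75; AND[min(a, b)] → w = 0.75
R3 (z=188.0): ¬high=1−0.84=0.16, fine=0.60; AND[min(a, b)] → w = 0.16
R4 (z=178.3): low=0.55, fine=0.60; AND[min(a, b)] → w = 0.55
R5 (z=130.5): fine=0.60, ideal=0.73; AND[min(a, b)] → w = 0.60
Weighted average = (0.55·85.0 + 0.75·31.0 + 0.16·188.0 + 0.55·178.3 + 0.60·130.5) / (0.55 + 0.75 + 0.16 + 0.55 + 0.60)
  = 276.4450 / 2.6100 = 105.918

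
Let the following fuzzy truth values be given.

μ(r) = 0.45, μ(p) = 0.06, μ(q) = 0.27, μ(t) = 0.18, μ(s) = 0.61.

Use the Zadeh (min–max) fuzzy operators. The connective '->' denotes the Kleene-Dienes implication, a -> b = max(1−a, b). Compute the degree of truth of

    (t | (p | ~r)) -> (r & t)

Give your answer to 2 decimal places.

~r = 1 − 0.45 = 0.55
p | ~r = max(a, b) on (0.06, 0.55) = 0.55
t | (p | ~r) = max(a, b) on (0.18, 0.55) = 0.55
r & t = min(a, b) on (0.45, 0.18) = 0.18
(t | (p | ~r)) -> (r & t)  [Kleene-Dienes: max(1−a, b)] with a=0.55, b=0.18 → 0.45

0.45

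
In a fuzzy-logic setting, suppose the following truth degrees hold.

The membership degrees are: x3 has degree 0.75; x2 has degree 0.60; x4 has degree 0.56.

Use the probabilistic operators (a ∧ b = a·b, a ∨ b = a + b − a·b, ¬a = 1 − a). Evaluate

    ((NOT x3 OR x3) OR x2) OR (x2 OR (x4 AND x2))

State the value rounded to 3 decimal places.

NOT x3 = 1 − 0.7500 = 0.2500
NOT x3 OR x3 = a + b − a·b on (0.2500, 0.7500) = 0.8125
(NOT x3 OR x3) OR x2 = a + b − a·b on (0.8125, 0.6000) = 0.9250
x4 AND x2 = a·b on (0.5600, 0.6000) = 0.3360
x2 OR (x4 AND x2) = a + b − a·b on (0.6000, 0.3360) = 0.7344
((NOT x3 OR x3) OR x2) OR (x2 OR (x4 AND x2)) = a + b − a·b on (0.9250, 0.7344) = 0.9801

0.980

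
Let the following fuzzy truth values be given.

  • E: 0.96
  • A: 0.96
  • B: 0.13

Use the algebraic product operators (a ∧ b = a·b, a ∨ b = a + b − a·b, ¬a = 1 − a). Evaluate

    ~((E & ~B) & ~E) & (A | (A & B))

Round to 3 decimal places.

0.933

~B = 1 − 0.1300 = 0.8700
E & ~B = a·b on (0.9600, 0.8700) = 0.8352
~E = 1 − 0.9600 = 0.0400
(E & ~B) & ~E = a·b on (0.8352, 0.0400) = 0.0334
~((E & ~B) & ~E) = 1 − 0.0334 = 0.9666
A & B = a·b on (0.9600, 0.1300) = 0.1248
A | (A & B) = a + b − a·b on (0.9600, 0.1248) = 0.9650
~((E & ~B) & ~E) & (A | (A & B)) = a·b on (0.9666, 0.9650) = 0.9328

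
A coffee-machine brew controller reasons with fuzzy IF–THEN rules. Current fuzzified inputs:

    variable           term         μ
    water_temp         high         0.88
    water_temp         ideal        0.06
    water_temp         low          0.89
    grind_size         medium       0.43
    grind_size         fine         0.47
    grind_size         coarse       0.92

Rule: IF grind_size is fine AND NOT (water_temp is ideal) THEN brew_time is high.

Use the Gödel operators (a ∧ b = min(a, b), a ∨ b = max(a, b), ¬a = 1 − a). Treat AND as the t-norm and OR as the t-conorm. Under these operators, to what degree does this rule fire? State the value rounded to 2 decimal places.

firing strength: fine=0.47, ¬ideal=1−0.06=0.94; AND[min(a, b)] → w = 0.47

0.47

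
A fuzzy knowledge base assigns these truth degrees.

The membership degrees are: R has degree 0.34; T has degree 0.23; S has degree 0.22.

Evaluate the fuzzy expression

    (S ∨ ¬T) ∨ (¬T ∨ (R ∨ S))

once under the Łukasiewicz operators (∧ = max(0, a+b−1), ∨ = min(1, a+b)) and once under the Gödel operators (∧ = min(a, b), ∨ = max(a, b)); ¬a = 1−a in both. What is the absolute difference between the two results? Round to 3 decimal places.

Under Łukasiewicz:
  ¬T = 1 − 0.23 = 0.77
  S ∨ ¬T = min(1, a+b) on (0.22, 0.77) = 0.99
  ¬T = 1 − 0.23 = 0.77
  R ∨ S = min(1, a+b) on (0.34, 0.22) = 0.56
  ¬T ∨ (R ∨ S) = min(1, a+b) on (0.77, 0.56) = 1.00
  (S ∨ ¬T) ∨ (¬T ∨ (R ∨ S)) = min(1, a+b) on (0.99, 1.00) = 1.00
  → value = 1.0000
Under Gödel:
  ¬T = 1 − 0.23 = 0.77
  S ∨ ¬T = max(a, b) on (0.22, 0.77) = 0.77
  ¬T = 1 − 0.23 = 0.77
  R ∨ S = max(a, b) on (0.34, 0.22) = 0.34
  ¬T ∨ (R ∨ S) = max(a, b) on (0.77, 0.34) = 0.77
  (S ∨ ¬T) ∨ (¬T ∨ (R ∨ S)) = max(a, b) on (0.77, 0.77) = 0.77
  → value = 0.7700
|1.0000 − 0.7700| = 0.230

0.230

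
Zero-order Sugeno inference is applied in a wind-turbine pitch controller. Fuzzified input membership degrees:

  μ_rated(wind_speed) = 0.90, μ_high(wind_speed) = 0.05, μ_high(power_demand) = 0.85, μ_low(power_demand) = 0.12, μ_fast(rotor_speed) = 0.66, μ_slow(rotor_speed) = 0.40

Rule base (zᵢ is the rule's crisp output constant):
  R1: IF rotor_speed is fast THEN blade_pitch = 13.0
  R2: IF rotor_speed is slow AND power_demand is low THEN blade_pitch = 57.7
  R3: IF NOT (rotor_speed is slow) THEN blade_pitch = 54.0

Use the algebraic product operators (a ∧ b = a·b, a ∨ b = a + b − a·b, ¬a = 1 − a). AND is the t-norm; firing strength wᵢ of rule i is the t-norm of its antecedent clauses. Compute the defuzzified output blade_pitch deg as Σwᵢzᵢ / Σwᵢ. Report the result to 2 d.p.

33.45

R1 (z=13.0): fast=0.66 → w = 0.6600
R2 (z=57.7): slow=0.40, low=0.12; AND[a·b] → w = 0.0480
R3 (z=54.0): ¬slow=1−0.40=0.60 → w = 0.6000
Weighted average = (0.6600·13.0 + 0.0480·57.7 + 0.6000·54.0) / (0.6600 + 0.0480 + 0.6000)
  = 43.7496 / 1.3080 = 33.45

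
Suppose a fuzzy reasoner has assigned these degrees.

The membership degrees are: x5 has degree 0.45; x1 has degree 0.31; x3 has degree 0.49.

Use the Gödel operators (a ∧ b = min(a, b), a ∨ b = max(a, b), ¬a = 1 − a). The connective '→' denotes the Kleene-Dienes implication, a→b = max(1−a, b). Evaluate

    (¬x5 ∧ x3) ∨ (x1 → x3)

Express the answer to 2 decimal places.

¬x5 = 1 − 0.45 = 0.55
¬x5 ∧ x3 = min(a, b) on (0.55, 0.49) = 0.49
x1 → x3  [Kleene-Dienes: max(1−a, b)] with a=0.31, b=0.49 → 0.69
(¬x5 ∧ x3) ∨ (x1 → x3) = max(a, b) on (0.49, 0.69) = 0.69

0.69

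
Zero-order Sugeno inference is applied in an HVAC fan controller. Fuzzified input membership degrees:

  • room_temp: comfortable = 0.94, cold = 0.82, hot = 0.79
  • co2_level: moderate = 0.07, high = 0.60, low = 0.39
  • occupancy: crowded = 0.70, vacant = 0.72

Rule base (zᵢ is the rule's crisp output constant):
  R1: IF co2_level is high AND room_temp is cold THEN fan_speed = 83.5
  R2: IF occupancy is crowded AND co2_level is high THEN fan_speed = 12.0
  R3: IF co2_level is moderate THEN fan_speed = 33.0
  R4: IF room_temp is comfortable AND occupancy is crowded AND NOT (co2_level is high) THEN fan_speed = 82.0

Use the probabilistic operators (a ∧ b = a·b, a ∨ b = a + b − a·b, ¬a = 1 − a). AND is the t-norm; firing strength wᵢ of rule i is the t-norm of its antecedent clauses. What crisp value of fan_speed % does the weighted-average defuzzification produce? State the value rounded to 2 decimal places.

56.23

R1 (z=83.5): high=0.60, cold=0.82; AND[a·b] → w = 0.4920
R2 (z=12.0): crowded=0.70, high=0.60; AND[a·b] → w = 0.4200
R3 (z=33.0): moderate=0.07 → w = 0.0700
R4 (z=82.0): comfortable=0.94, crowded=0.70, ¬high=1−0.60=0.40; AND[a·b] → w = 0.2632
Weighted average = (0.4920·83.5 + 0.4200·12.0 + 0.0700·33.0 + 0.2632·82.0) / (0.4920 + 0.4200 + 0.0700 + 0.2632)
  = 70.0144 / 1.2452 = 56.23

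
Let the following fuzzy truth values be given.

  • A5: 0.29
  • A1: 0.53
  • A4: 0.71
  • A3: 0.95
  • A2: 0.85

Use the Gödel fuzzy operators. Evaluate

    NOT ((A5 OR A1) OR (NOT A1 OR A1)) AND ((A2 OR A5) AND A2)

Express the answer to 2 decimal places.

0.47

A5 OR A1 = max(a, b) on (0.29, 0.53) = 0.53
NOT A1 = 1 − 0.53 = 0.47
NOT A1 OR A1 = max(a, b) on (0.47, 0.53) = 0.53
(A5 OR A1) OR (NOT A1 OR A1) = max(a, b) on (0.53, 0.53) = 0.53
NOT ((A5 OR A1) OR (NOT A1 OR A1)) = 1 − 0.53 = 0.47
A2 OR A5 = max(a, b) on (0.85, 0.29) = 0.85
(A2 OR A5) AND A2 = min(a, b) on (0.85, 0.85) = 0.85
NOT ((A5 OR A1) OR (NOT A1 OR A1)) AND ((A2 OR A5) AND A2) = min(a, b) on (0.47, 0.85) = 0.47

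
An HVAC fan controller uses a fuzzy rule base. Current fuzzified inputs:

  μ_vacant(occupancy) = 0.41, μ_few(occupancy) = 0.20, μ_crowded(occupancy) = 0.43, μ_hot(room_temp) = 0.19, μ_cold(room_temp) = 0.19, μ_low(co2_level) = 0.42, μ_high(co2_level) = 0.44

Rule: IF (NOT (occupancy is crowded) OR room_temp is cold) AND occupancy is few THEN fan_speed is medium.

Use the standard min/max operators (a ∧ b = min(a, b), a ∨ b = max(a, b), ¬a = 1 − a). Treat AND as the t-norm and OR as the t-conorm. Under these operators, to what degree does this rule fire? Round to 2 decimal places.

firing strength: (¬crowded=1−0.43=0.57 OR cold=0.19) = 0.57; AND[min(a, b)] with few=0.20 → w = 0.20

0.20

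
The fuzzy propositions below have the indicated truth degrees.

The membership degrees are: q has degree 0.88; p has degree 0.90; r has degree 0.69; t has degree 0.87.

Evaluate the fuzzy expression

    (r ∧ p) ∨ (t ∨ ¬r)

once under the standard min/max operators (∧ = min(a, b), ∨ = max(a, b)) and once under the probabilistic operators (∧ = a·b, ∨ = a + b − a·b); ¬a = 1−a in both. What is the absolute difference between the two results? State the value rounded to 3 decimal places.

0.096

Under standard min/max:
  r ∧ p = min(a, b) on (0.69, 0.90) = 0.69
  ¬r = 1 − 0.69 = 0.31
  t ∨ ¬r = max(a, b) on (0.87, 0.31) = 0.87
  (r ∧ p) ∨ (t ∨ ¬r) = max(a, b) on (0.69, 0.87) = 0.87
  → value = 0.8700
Under probabilistic:
  r ∧ p = a·b on (0.6900, 0.9000) = 0.6210
  ¬r = 1 − 0.6900 = 0.3100
  t ∨ ¬r = a + b − a·b on (0.8700, 0.3100) = 0.9103
  (r ∧ p) ∨ (t ∨ ¬r) = a + b − a·b on (0.6210, 0.9103) = 0.9660
  → value = 0.9660
|0.8700 − 0.9660| = 0.096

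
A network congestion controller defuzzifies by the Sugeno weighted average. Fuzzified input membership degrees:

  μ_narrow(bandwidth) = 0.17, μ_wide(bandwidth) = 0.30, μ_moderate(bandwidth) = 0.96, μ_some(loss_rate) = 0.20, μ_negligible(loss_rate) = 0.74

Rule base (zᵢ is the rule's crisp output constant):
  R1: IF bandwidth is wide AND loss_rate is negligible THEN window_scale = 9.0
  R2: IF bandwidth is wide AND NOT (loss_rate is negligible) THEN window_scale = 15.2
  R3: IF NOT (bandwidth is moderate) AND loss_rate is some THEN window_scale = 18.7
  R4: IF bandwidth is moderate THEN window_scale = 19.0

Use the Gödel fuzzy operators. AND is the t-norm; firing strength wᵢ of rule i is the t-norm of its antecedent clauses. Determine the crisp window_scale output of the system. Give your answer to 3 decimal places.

R1 (z=9.0): wide=0.30, negligible=0.74; AND[min(a, b)] → w = 0.30
R2 (z=15.2): wide=0.30, ¬negligible=1−0.74=0.26; AND[min(a, b)] → w = 0.26
R3 (z=18.7): ¬moderate=1−0.96=0.04, some=0.20; AND[min(a, b)] → w = 0.04
R4 (z=19.0): moderate=0.96 → w = 0.96
Weighted average = (0.30·9.0 + 0.26·15.2 + 0.04·18.7 + 0.96·19.0) / (0.30 + 0.26 + 0.04 + 0.96)
  = 25.6400 / 1.5600 = 16.436

16.436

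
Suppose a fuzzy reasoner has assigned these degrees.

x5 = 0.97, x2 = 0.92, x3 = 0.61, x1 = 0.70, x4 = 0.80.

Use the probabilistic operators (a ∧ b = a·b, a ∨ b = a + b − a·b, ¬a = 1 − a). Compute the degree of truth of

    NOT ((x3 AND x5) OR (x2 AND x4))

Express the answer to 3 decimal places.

0.108

x3 AND x5 = a·b on (0.6100, 0.9700) = 0.5917
x2 AND x4 = a·b on (0.9200, 0.8000) = 0.7360
(x3 AND x5) OR (x2 AND x4) = a + b − a·b on (0.5917, 0.7360) = 0.8922
NOT ((x3 AND x5) OR (x2 AND x4)) = 1 − 0.8922 = 0.1078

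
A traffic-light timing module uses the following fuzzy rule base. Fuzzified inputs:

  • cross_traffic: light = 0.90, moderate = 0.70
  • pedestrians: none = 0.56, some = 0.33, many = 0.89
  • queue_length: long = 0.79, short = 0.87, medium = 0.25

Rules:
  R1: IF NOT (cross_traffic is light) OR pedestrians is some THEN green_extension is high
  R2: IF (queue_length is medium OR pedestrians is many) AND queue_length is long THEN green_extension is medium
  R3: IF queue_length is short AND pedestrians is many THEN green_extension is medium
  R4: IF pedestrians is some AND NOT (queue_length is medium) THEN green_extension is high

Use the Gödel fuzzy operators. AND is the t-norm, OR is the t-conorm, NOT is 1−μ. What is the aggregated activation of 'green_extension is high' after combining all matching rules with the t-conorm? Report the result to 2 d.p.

R1: ¬light=1−0.90=0.10, some=0.33; OR[max(a, b)] → w = 0.33
R2: (medium=0.25 OR many=0.89) = 0.89; AND[min(a, b)] with long=0.79 → w = 0.79
R3: short=0.87, many=0.89; AND[min(a, b)] → w = 0.87
R4: some=0.33, ¬medium=1−0.25=0.75; AND[min(a, b)] → w = 0.33
Rules with consequent 'high': {R1, R4} → strengths 0.33, 0.33
Aggregate via t-conorm [max(a, b)]: 0.33

0.33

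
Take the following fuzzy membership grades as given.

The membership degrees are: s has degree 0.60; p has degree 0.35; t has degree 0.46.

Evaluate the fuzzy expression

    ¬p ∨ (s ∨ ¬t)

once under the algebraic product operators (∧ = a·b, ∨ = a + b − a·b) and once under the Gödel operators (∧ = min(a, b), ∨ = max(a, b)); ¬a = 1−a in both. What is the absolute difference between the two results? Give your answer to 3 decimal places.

0.286

Under algebraic product:
  ¬p = 1 − 0.3500 = 0.6500
  ¬t = 1 − 0.4600 = 0.5400
  s ∨ ¬t = a + b − a·b on (0.6000, 0.5400) = 0.8160
  ¬p ∨ (s ∨ ¬t) = a + b − a·b on (0.6500, 0.8160) = 0.9356
  → value = 0.9356
Under Gödel:
  ¬p = 1 − 0.35 = 0.65
  ¬t = 1 − 0.46 = 0.54
  s ∨ ¬t = max(a, b) on (0.60, 0.54) = 0.60
  ¬p ∨ (s ∨ ¬t) = max(a, b) on (0.65, 0.60) = 0.65
  → value = 0.6500
|0.9356 − 0.6500| = 0.286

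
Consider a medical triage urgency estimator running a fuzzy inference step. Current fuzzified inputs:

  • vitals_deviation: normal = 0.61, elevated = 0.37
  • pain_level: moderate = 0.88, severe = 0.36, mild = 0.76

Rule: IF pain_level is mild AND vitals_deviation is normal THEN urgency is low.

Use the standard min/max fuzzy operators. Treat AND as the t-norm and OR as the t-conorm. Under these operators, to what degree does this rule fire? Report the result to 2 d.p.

0.61

firing strength: mild=0.76, normal=0.61; AND[min(a, b)] → w = 0.61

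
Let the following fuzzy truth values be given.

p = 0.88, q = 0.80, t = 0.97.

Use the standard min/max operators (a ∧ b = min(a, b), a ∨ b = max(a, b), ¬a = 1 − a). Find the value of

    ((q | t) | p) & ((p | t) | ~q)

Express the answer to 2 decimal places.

0.97

q | t = max(a, b) on (0.80, 0.97) = 0.97
(q | t) | p = max(a, b) on (0.97, 0.88) = 0.97
p | t = max(a, b) on (0.88, 0.97) = 0.97
~q = 1 − 0.80 = 0.20
(p | t) | ~q = max(a, b) on (0.97, 0.20) = 0.97
((q | t) | p) & ((p | t) | ~q) = min(a, b) on (0.97, 0.97) = 0.97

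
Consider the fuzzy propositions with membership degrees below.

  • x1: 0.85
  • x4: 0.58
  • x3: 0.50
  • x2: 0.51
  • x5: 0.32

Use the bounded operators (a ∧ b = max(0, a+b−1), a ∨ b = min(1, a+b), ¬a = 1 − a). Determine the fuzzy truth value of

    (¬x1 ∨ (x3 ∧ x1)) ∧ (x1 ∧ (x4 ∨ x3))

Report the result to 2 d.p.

0.35

¬x1 = 1 − 0.85 = 0.15
x3 ∧ x1 = max(0, a+b−1) on (0.50, 0.85) = 0.35
¬x1 ∨ (x3 ∧ x1) = min(1, a+b) on (0.15, 0.35) = 0.50
x4 ∨ x3 = min(1, a+b) on (0.58, 0.50) = 1.00
x1 ∧ (x4 ∨ x3) = max(0, a+b−1) on (0.85, 1.00) = 0.85
(¬x1 ∨ (x3 ∧ x1)) ∧ (x1 ∧ (x4 ∨ x3)) = max(0, a+b−1) on (0.50, 0.85) = 0.35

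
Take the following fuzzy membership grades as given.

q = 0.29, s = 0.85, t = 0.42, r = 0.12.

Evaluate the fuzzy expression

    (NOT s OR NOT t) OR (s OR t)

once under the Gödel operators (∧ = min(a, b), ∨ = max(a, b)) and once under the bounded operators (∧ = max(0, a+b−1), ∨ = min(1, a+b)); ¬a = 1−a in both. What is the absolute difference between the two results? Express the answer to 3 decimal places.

Under Gödel:
  NOT s = 1 − 0.85 = 0.15
  NOT t = 1 − 0.42 = 0.58
  NOT s OR NOT t = max(a, b) on (0.15, 0.58) = 0.58
  s OR t = max(a, b) on (0.85, 0.42) = 0.85
  (NOT s OR NOT t) OR (s OR t) = max(a, b) on (0.58, 0.85) = 0.85
  → value = 0.8500
Under bounded:
  NOT s = 1 − 0.85 = 0.15
  NOT t = 1 − 0.42 = 0.58
  NOT s OR NOT t = min(1, a+b) on (0.15, 0.58) = 0.73
  s OR t = min(1, a+b) on (0.85, 0.42) = 1.00
  (NOT s OR NOT t) OR (s OR t) = min(1, a+b) on (0.73, 1.00) = 1.00
  → value = 1.0000
|0.8500 − 1.0000| = 0.150

0.150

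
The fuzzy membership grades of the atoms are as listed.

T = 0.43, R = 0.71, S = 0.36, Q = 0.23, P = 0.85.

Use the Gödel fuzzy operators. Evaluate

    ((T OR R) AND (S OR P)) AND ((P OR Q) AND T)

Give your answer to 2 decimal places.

0.43

T OR R = max(a, b) on (0.43, 0.71) = 0.71
S OR P = max(a, b) on (0.36, 0.85) = 0.85
(T OR R) AND (S OR P) = min(a, b) on (0.71, 0.85) = 0.71
P OR Q = max(a, b) on (0.85, 0.23) = 0.85
(P OR Q) AND T = min(a, b) on (0.85, 0.43) = 0.43
((T OR R) AND (S OR P)) AND ((P OR Q) AND T) = min(a, b) on (0.71, 0.43) = 0.43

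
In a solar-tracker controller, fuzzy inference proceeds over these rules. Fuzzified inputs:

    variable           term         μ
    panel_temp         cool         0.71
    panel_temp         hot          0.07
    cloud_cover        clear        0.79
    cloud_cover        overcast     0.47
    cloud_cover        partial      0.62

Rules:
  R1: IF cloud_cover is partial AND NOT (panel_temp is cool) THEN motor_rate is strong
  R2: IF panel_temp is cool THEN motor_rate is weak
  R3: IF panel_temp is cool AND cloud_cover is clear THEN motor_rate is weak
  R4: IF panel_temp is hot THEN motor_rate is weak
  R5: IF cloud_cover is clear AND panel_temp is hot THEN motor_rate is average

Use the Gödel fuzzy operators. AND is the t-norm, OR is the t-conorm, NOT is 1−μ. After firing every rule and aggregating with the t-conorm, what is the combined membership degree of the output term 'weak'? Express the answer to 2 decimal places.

0.71

R1: partial=0.62, ¬cool=1−0.71=0.29; AND[min(a, b)] → w = 0.29
R2: cool=0.71 → w = 0.71
R3: cool=0.71, clear=0.79; AND[min(a, b)] → w = 0.71
R4: hot=0.07 → w = 0.07
R5: clear=0.79, hot=0.07; AND[min(a, b)] → w = 0.07
Rules with consequent 'weak': {R2, R3, R4} → strengths 0.71, 0.71, 0.07
Aggregate via t-conorm [max(a, b)]: 0.71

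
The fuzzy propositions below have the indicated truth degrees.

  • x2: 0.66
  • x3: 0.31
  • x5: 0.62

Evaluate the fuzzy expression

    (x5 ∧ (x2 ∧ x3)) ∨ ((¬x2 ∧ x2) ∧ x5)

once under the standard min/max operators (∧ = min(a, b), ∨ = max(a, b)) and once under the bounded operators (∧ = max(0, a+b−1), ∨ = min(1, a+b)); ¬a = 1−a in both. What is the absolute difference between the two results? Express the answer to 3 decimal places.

Under standard min/max:
  x2 ∧ x3 = min(a, b) on (0.66, 0.31) = 0.31
  x5 ∧ (x2 ∧ x3) = min(a, b) on (0.62, 0.31) = 0.31
  ¬x2 = 1 − 0.66 = 0.34
  ¬x2 ∧ x2 = min(a, b) on (0.34, 0.66) = 0.34
  (¬x2 ∧ x2) ∧ x5 = min(a, b) on (0.34, 0.62) = 0.34
  (x5 ∧ (x2 ∧ x3)) ∨ ((¬x2 ∧ x2) ∧ x5) = max(a, b) on (0.31, 0.34) = 0.34
  → value = 0.3400
Under bounded:
  x2 ∧ x3 = max(0, a+b−1) on (0.66, 0.31) = 0.00
  x5 ∧ (x2 ∧ x3) = max(0, a+b−1) on (0.62, 0.00) = 0.00
  ¬x2 = 1 − 0.66 = 0.34
  ¬x2 ∧ x2 = max(0, a+b−1) on (0.34, 0.66) = 0.00
  (¬x2 ∧ x2) ∧ x5 = max(0, a+b−1) on (0.00, 0.62) = 0.00
  (x5 ∧ (x2 ∧ x3)) ∨ ((¬x2 ∧ x2) ∧ x5) = min(1, a+b) on (0.00, 0.00) = 0.00
  → value = 0.0000
|0.3400 − 0.0000| = 0.340

0.340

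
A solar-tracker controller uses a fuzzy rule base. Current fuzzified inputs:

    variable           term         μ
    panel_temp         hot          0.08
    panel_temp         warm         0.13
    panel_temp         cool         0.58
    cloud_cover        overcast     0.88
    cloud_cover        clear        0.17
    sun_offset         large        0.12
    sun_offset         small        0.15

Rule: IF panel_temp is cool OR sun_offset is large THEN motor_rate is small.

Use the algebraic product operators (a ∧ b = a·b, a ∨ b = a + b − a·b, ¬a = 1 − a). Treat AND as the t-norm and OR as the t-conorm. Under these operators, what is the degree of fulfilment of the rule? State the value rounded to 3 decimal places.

0.630

firing strength: cool=0.58, large=0.12; OR[a + b − a·b] → w = 0.6304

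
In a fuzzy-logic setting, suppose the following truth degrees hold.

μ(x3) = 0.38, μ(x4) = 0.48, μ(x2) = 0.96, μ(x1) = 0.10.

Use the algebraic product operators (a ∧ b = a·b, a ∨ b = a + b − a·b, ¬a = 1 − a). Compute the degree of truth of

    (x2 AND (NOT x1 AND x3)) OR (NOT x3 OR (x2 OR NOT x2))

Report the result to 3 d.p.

NOT x1 = 1 − 0.1000 = 0.9000
NOT x1 AND x3 = a·b on (0.9000, 0.3800) = 0.3420
x2 AND (NOT x1 AND x3) = a·b on (0.9600, 0.3420) = 0.3283
NOT x3 = 1 − 0.3800 = 0.6200
NOT x2 = 1 − 0.9600 = 0.0400
x2 OR NOT x2 = a + b − a·b on (0.9600, 0.0400) = 0.9616
NOT x3 OR (x2 OR NOT x2) = a + b − a·b on (0.6200, 0.9616) = 0.9854
(x2 AND (NOT x1 AND x3)) OR (NOT x3 OR (x2 OR NOT x2)) = a + b − a·b on (0.3283, 0.9854) = 0.9902

0.990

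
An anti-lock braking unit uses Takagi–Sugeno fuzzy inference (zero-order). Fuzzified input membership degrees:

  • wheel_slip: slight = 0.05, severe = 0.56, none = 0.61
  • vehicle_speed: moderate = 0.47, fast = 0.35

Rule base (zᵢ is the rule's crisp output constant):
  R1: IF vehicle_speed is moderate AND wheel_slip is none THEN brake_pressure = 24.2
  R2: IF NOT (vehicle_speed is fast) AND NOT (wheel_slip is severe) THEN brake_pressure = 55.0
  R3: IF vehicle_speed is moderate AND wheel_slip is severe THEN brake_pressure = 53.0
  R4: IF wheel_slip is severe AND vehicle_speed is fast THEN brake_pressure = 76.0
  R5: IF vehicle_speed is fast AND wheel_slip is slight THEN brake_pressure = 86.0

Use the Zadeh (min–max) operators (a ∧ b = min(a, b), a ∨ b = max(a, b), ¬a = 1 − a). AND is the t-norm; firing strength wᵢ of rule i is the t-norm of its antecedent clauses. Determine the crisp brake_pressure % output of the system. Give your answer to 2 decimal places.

R1 (z=24.2): moderate=0.47, none=0.61; AND[min(a, b)] → w = 0.47
R2 (z=55.0): ¬fast=1−0.35=0.65, ¬severe=1−0.56=0.44; AND[min(a, b)] → w = 0.44
R3 (z=53.0): moderate=0.47, severe=0.56; AND[min(a, b)] → w = 0.47
R4 (z=76.0): severe=0.56, fast=0.35; AND[min(a, b)] → w = 0.35
R5 (z=86.0): fast=0.35, slight=0.05; AND[min(a, b)] → w = 0.05
Weighted average = (0.47·24.2 + 0.44·55.0 + 0.47·53.0 + 0.35·76.0 + 0.05·86.0) / (0.47 + 0.44 + 0.47 + 0.35 + 0.05)
  = 91.3840 / 1.7800 = 51.34

51.34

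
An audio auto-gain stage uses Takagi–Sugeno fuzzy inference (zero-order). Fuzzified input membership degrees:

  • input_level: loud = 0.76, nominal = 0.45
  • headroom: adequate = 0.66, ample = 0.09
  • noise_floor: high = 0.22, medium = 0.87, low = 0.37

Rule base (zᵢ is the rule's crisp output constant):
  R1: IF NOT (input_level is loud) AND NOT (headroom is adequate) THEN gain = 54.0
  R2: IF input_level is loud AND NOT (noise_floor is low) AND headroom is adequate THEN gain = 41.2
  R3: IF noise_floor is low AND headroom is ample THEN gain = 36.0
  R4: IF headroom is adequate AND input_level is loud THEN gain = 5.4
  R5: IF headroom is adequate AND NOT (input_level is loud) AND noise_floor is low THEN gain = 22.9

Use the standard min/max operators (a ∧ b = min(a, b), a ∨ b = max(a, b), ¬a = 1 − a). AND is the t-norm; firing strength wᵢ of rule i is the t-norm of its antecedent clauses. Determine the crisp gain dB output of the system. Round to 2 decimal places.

R1 (z=54.0): ¬loud=1−0.76=0.24, ¬adequate=1−0.66=0.34; AND[min(a, b)] → w = 0.24
R2 (z=41.2): loud=0.76, ¬low=1−0.37=0.63, adequate=0.66; AND[min(a, b)] → w = 0.63
R3 (z=36.0): low=0.37, ample=0.09; AND[min(a, b)] → w = 0.09
R4 (z=5.4): adequate=0.66, loud=0.76; AND[min(a, b)] → w = 0.66
R5 (z=22.9): adequate=0.66, ¬loud=1−0.76=0.24, low=0.37; AND[min(a, b)] → w = 0.24
Weighted average = (0.24·54.0 + 0.63·41.2 + 0.09·36.0 + 0.66·5.4 + 0.24·22.9) / (0.24 + 0.63 + 0.09 + 0.66 + 0.24)
  = 51.2160 / 1.8600 = 27.54

27.54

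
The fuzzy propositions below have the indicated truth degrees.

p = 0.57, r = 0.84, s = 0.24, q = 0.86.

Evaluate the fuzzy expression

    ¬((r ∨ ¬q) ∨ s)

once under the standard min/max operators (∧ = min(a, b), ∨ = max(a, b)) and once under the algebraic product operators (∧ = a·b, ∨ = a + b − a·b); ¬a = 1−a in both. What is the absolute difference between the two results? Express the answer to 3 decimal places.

Under standard min/max:
  ¬q = 1 − 0.86 = 0.14
  r ∨ ¬q = max(a, b) on (0.84, 0.14) = 0.84
  (r ∨ ¬q) ∨ s = max(a, b) on (0.84, 0.24) = 0.84
  ¬((r ∨ ¬q) ∨ s) = 1 − 0.84 = 0.16
  → value = 0.1600
Under algebraic product:
  ¬q = 1 − 0.8600 = 0.1400
  r ∨ ¬q = a + b − a·b on (0.8400, 0.1400) = 0.8624
  (r ∨ ¬q) ∨ s = a + b − a·b on (0.8624, 0.2400) = 0.8954
  ¬((r ∨ ¬q) ∨ s) = 1 − 0.8954 = 0.1046
  → value = 0.1046
|0.1600 − 0.1046| = 0.055

0.055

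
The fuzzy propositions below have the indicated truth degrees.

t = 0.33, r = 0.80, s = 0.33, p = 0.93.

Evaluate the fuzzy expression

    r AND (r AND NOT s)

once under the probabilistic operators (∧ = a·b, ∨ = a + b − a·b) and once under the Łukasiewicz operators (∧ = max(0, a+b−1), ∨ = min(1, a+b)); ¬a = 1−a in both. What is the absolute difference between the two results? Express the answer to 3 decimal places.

0.159

Under probabilistic:
  NOT s = 1 − 0.3300 = 0.6700
  r AND NOT s = a·b on (0.8000, 0.6700) = 0.5360
  r AND (r AND NOT s) = a·b on (0.8000, 0.5360) = 0.4288
  → value = 0.4288
Under Łukasiewicz:
  NOT s = 1 − 0.33 = 0.67
  r AND NOT s = max(0, a+b−1) on (0.80, 0.67) = 0.47
  r AND (r AND NOT s) = max(0, a+b−1) on (0.80, 0.47) = 0.27
  → value = 0.2700
|0.4288 − 0.2700| = 0.159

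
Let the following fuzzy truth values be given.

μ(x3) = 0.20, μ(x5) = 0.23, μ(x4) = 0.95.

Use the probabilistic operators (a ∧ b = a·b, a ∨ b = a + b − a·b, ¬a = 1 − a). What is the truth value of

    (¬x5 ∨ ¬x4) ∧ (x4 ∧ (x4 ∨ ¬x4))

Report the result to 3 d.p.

¬x5 = 1 − 0.2300 = 0.7700
¬x4 = 1 − 0.9500 = 0.0500
¬x5 ∨ ¬x4 = a + b − a·b on (0.7700, 0.0500) = 0.7815
¬x4 = 1 − 0.9500 = 0.0500
x4 ∨ ¬x4 = a + b − a·b on (0.9500, 0.0500) = 0.9525
x4 ∧ (x4 ∨ ¬x4) = a·b on (0.9500, 0.9525) = 0.9049
(¬x5 ∨ ¬x4) ∧ (x4 ∧ (x4 ∨ ¬x4)) = a·b on (0.7815, 0.9049) = 0.7072

0.707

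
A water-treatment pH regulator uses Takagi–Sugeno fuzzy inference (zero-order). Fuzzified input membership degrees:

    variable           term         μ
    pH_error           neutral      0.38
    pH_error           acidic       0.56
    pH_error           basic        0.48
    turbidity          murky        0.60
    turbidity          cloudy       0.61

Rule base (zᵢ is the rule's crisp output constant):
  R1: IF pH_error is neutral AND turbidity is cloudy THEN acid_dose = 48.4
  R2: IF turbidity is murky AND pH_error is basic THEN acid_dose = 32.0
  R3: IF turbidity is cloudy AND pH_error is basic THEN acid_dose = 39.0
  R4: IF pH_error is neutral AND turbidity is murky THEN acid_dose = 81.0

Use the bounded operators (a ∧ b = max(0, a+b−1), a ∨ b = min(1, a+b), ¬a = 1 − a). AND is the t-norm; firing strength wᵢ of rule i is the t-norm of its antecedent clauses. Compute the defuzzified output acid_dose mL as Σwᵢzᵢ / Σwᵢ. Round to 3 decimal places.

R1 (z=48.4): neutral=0.38, cloudy=0.61; AND[max(0, a+b−1)] → w = 0.00
R2 (z=32.0): murky=0.60, basic=0.48; AND[max(0, a+b−1)] → w = 0.08
R3 (z=39.0): cloudy=0.61, basic=0.48; AND[max(0, a+b−1)] → w = 0.09
R4 (z=81.0): neutral=0.38, murky=0.60; AND[max(0, a+b−1)] → w = 0.00
Weighted average = (0.00·48.4 + 0.08·32.0 + 0.09·39.0 + 0.00·81.0) / (0.00 + 0.08 + 0.09 + 0.00)
  = 6.0700 / 0.1700 = 35.706

35.706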